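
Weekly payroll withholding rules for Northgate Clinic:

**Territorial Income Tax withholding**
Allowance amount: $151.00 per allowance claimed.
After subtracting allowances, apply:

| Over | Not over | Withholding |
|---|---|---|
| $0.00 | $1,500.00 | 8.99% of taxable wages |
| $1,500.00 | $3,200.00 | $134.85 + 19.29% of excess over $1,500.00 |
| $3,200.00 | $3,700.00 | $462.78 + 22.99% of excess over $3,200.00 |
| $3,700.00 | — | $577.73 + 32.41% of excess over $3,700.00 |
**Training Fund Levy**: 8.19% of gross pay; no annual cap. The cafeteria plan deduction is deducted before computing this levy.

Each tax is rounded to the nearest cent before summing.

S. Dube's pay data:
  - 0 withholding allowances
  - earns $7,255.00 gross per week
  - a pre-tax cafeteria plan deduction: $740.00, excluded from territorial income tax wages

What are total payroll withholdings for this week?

Territorial Income Tax: taxable = $7,255.00 − $740.00 = $6,515.00
  $577.73 + 32.41% × ($6,515.00 − $3,700.00) = $577.73 + 32.41% × $2,815.00 = $1,490.07
Training Fund Levy: 8.19% × $6,515.00 = $533.58
Total: $1,490.07 + $533.58 = $2,023.65

$2,023.65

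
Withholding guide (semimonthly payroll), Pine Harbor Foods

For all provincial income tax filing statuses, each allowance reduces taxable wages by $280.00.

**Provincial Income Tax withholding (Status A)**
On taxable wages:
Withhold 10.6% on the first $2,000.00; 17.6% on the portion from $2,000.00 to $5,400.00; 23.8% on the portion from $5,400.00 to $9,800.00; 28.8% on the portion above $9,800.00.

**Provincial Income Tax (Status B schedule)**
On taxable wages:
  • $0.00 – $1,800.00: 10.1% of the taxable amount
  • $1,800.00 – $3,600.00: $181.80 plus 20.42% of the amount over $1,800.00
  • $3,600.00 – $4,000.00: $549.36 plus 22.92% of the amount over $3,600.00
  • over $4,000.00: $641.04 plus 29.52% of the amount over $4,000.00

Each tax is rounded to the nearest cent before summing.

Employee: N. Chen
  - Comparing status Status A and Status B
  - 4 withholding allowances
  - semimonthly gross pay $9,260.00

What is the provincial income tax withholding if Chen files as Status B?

$1,863.17

Provincial Income Tax (Status B): taxable = $9,260.00 − 4×$280.00 = $8,140.00
  $641.04 + 29.52% × ($8,140.00 − $4,000.00) = $641.04 + 29.52% × $4,140.00 = $1,863.17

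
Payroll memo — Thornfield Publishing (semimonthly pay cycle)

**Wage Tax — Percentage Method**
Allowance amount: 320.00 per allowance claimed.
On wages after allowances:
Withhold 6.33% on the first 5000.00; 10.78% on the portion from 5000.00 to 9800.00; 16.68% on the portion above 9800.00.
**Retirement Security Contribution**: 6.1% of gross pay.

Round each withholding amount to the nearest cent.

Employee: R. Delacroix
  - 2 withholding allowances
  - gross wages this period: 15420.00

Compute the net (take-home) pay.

Wage Tax: taxable = 15420.00 − 2×320.00 = 14780.00
  833.94 + 16.68% × (14780.00 − 9800.00) = 833.94 + 16.68% × 4980.00 = 1664.60
Retirement Security Contribution: 6.1% × 15420.00 = 940.62
Total withheld: 1664.60 + 940.62 = 2605.22
Net pay: 15420.00 − 2605.22 = 12814.78

12814.78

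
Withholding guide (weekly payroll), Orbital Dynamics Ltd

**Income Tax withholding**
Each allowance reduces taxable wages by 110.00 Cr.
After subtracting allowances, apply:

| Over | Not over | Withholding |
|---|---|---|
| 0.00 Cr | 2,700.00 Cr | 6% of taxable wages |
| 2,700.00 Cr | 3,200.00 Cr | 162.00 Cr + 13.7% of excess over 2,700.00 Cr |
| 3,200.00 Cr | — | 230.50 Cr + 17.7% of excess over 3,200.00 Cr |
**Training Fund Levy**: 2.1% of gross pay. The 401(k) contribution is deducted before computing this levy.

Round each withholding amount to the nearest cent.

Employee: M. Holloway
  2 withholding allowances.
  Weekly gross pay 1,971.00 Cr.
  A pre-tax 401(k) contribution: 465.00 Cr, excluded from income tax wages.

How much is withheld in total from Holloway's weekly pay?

Income Tax: taxable = 1,971.00 Cr − 465.00 Cr − 2×110.00 Cr = 1,286.00 Cr
  6% × 1,286.00 Cr = 77.16 Cr
Training Fund Levy: 2.1% × 1,506.00 Cr = 31.63 Cr
Total: 77.16 Cr + 31.63 Cr = 108.79 Cr

108.79 Cr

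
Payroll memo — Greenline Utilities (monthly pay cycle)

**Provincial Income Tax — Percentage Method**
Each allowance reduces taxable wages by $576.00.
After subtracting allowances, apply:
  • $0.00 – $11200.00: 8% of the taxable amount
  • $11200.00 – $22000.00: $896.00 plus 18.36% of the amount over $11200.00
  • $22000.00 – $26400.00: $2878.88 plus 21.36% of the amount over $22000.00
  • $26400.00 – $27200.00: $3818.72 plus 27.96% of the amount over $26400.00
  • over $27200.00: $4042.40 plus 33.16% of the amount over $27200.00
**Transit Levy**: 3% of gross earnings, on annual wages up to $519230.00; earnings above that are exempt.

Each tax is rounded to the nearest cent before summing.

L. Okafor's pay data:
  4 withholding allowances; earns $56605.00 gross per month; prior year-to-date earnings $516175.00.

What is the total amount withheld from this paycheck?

Provincial Income Tax: taxable = $56605.00 − 4×$576.00 = $54301.00
  $4042.40 + 33.16% × ($54301.00 − $27200.00) = $4042.40 + 33.16% × $27101.00 = $13029.09
Transit Levy: cap $519230.00 − YTD $516175.00 = $3055.00 subject; 3% × $3055.00 = $91.65
Total: $13029.09 + $91.65 = $13120.74

$13120.74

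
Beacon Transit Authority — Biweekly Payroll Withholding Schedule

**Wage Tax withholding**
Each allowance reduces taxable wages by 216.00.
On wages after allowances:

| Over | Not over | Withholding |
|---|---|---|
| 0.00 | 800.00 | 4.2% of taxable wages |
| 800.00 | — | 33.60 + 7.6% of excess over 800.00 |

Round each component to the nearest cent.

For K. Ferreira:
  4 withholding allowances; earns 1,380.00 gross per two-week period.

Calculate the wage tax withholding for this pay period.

21.67

Wage Tax: taxable = 1,380.00 − 4×216.00 = 516.00
  4.2% × 516.00 = 21.67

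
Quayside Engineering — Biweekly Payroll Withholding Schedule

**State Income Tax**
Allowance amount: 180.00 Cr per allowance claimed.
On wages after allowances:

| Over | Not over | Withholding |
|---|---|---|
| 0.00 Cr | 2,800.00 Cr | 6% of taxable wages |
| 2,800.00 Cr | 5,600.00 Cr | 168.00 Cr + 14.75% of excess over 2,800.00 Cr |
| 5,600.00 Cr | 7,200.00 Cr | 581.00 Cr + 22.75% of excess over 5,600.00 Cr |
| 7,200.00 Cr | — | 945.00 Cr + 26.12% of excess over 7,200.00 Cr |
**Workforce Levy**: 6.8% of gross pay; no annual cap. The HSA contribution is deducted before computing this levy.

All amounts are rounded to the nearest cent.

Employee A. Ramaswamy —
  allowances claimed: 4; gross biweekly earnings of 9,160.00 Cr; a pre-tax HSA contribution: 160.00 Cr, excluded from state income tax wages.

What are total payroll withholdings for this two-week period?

State Income Tax: taxable = 9,160.00 Cr − 160.00 Cr − 4×180.00 Cr = 8,280.00 Cr
  945.00 Cr + 26.12% × (8,280.00 Cr − 7,200.00 Cr) = 945.00 Cr + 26.12% × 1,080.00 Cr = 1,227.10 Cr
Workforce Levy: 6.8% × 9,000.00 Cr = 612.00 Cr
Total: 1,227.10 Cr + 612.00 Cr = 1,839.10 Cr

1,839.10 Cr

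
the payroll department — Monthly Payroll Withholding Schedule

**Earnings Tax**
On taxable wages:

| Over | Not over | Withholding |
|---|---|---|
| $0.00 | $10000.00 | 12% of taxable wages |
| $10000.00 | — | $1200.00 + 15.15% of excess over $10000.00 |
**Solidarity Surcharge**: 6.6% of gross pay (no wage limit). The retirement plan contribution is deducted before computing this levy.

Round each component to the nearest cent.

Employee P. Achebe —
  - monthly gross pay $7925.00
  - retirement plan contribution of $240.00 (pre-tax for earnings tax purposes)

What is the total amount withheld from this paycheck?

Earnings Tax: taxable = $7925.00 − $240.00 = $7685.00
  12% × $7685.00 = $922.20
Solidarity Surcharge: 6.6% × $7685.00 = $507.21
Total: $922.20 + $507.21 = $1429.41

$1429.41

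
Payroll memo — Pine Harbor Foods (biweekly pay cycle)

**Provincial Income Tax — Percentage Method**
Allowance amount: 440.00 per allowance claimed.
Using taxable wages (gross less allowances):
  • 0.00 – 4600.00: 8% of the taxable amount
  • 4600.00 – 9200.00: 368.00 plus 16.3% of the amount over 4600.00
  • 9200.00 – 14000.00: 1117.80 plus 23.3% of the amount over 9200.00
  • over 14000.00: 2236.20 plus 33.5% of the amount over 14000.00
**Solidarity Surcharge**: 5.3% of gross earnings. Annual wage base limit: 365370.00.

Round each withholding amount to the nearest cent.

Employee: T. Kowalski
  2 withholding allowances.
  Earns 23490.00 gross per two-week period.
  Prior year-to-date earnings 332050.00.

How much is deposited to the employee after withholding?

17124.48

Provincial Income Tax: taxable = 23490.00 − 2×440.00 = 22610.00
  2236.20 + 33.5% × (22610.00 − 14000.00) = 2236.20 + 33.5% × 8610.00 = 5120.55
Solidarity Surcharge: 5.3% × 23490.00 = 1244.97
Total withheld: 5120.55 + 1244.97 = 6365.52
Net pay: 23490.00 − 6365.52 = 17124.48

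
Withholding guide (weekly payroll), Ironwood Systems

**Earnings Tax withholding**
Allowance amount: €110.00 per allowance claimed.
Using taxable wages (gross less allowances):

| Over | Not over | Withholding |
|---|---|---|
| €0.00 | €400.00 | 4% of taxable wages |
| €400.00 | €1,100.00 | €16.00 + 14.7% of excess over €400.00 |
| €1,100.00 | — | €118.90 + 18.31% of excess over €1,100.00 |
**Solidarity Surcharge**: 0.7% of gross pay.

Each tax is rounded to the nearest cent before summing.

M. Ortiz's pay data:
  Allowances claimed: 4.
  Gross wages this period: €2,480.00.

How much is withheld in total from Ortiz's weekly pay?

€308.37

Earnings Tax: taxable = €2,480.00 − 4×€110.00 = €2,040.00
  €118.90 + 18.31% × (€2,040.00 − €1,100.00) = €118.90 + 18.31% × €940.00 = €291.01
Solidarity Surcharge: 0.7% × €2,480.00 = €17.36
Total: €291.01 + €17.36 = €308.37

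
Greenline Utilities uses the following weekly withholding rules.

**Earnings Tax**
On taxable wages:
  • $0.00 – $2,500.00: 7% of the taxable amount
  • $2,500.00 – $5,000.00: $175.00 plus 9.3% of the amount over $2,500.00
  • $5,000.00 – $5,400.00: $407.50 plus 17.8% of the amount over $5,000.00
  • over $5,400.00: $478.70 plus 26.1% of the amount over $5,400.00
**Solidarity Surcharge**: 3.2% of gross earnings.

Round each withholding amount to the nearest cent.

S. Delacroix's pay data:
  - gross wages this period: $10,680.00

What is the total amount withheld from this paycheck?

$2,198.54

Earnings Tax: taxable = $10,680.00
  $478.70 + 26.1% × ($10,680.00 − $5,400.00) = $478.70 + 26.1% × $5,280.00 = $1,856.78
Solidarity Surcharge: 3.2% × $10,680.00 = $341.76
Total: $1,856.78 + $341.76 = $2,198.54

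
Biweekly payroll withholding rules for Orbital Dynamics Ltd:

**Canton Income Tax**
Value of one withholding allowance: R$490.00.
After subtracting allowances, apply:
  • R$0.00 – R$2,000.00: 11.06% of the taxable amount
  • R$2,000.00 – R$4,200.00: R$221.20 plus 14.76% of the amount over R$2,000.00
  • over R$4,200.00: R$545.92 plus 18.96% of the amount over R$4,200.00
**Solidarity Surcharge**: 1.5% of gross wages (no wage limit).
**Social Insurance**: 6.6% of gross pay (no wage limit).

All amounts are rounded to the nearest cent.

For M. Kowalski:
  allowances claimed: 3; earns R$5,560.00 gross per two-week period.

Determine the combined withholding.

Canton Income Tax: taxable = R$5,560.00 − 3×R$490.00 = R$4,090.00
  R$221.20 + 14.76% × (R$4,090.00 − R$2,000.00) = R$221.20 + 14.76% × R$2,090.00 = R$529.68
Solidarity Surcharge: 1.5% × R$5,560.00 = R$83.40
Social Insurance: 6.6% × R$5,560.00 = R$366.96
Total: R$529.68 + R$83.40 + R$366.96 = R$980.04

R$980.04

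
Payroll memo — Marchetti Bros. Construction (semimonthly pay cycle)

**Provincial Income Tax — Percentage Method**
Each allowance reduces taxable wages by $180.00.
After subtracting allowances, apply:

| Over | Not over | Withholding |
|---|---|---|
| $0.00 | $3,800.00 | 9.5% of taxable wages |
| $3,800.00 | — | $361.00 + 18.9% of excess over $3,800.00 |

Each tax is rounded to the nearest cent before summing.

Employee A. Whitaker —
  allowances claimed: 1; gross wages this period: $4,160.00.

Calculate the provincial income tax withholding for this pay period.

Provincial Income Tax: taxable = $4,160.00 − 1×$180.00 = $3,980.00
  $361.00 + 18.9% × ($3,980.00 − $3,800.00) = $361.00 + 18.9% × $180.00 = $395.02

$395.02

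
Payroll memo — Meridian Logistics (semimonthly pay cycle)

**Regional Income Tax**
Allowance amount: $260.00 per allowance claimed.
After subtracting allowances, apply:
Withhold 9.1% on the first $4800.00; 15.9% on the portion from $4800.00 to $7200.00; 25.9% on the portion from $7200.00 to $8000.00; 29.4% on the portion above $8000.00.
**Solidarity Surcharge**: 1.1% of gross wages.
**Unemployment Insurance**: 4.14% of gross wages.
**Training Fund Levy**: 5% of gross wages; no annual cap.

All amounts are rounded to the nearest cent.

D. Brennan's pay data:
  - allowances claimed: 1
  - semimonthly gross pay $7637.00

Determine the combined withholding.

Regional Income Tax: taxable = $7637.00 − 1×$260.00 = $7377.00
  $818.40 + 25.9% × ($7377.00 − $7200.00) = $818.40 + 25.9% × $177.00 = $864.24
Solidarity Surcharge: 1.1% × $7637.00 = $84.01
Unemployment Insurance: 4.14% × $7637.00 = $316.17
Training Fund Levy: 5% × $7637.00 = $381.85
Total: $864.24 + $84.01 + $316.17 + $381.85 = $1646.27

$1646.27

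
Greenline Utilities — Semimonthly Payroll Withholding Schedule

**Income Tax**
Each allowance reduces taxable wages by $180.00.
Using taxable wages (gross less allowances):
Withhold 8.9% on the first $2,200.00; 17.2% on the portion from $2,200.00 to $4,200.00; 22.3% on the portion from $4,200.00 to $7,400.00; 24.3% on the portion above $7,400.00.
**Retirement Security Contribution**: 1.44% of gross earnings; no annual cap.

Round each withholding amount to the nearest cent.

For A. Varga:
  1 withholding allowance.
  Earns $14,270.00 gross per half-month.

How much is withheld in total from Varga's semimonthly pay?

Income Tax: taxable = $14,270.00 − 1×$180.00 = $14,090.00
  $1,253.40 + 24.3% × ($14,090.00 − $7,400.00) = $1,253.40 + 24.3% × $6,690.00 = $2,879.07
Retirement Security Contribution: 1.44% × $14,270.00 = $205.49
Total: $2,879.07 + $205.49 = $3,084.56

$3,084.56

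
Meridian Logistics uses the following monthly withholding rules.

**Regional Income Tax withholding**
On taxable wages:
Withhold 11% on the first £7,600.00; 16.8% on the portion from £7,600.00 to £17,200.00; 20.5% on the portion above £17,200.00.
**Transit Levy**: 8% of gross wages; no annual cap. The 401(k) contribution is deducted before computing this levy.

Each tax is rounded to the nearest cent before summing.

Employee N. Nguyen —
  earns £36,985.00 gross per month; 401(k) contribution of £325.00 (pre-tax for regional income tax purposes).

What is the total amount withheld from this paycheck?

Regional Income Tax: taxable = £36,985.00 − £325.00 = £36,660.00
  £2,448.80 + 20.5% × (£36,660.00 − £17,200.00) = £2,448.80 + 20.5% × £19,460.00 = £6,438.10
Transit Levy: 8% × £36,660.00 = £2,932.80
Total: £6,438.10 + £2,932.80 = £9,370.90

£9,370.90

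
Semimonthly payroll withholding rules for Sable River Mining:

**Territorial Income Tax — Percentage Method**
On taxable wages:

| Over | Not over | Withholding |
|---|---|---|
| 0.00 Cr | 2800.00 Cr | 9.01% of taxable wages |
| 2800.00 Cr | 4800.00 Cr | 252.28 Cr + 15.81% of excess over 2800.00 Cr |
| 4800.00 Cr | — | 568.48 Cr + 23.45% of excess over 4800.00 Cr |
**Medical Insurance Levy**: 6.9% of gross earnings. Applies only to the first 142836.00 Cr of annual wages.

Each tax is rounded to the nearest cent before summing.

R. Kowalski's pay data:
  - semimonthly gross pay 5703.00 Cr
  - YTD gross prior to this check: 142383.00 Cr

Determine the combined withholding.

Territorial Income Tax: taxable = 5703.00 Cr
  568.48 Cr + 23.45% × (5703.00 Cr − 4800.00 Cr) = 568.48 Cr + 23.45% × 903.00 Cr = 780.23 Cr
Medical Insurance Levy: cap 142836.00 Cr − YTD 142383.00 Cr = 453.00 Cr subject; 6.9% × 453.00 Cr = 31.26 Cr
Total: 780.23 Cr + 31.26 Cr = 811.49 Cr

811.49 Cr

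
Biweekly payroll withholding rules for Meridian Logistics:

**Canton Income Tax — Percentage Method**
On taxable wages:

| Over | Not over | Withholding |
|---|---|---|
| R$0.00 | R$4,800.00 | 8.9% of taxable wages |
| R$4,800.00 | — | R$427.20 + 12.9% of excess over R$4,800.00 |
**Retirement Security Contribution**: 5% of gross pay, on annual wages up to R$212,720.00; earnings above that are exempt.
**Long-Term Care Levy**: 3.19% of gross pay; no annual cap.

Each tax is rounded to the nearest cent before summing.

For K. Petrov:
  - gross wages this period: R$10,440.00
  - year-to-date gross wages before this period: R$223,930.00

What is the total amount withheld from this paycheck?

R$1,487.80

Canton Income Tax: taxable = R$10,440.00
  R$427.20 + 12.9% × (R$10,440.00 − R$4,800.00) = R$427.20 + 12.9% × R$5,640.00 = R$1,154.76
Retirement Security Contribution: YTD R$223,930.00 ≥ cap R$212,720.00 → R$0.00
Long-Term Care Levy: 3.19% × R$10,440.00 = R$333.04
Total: R$1,154.76 + R$0.00 + R$333.04 = R$1,487.80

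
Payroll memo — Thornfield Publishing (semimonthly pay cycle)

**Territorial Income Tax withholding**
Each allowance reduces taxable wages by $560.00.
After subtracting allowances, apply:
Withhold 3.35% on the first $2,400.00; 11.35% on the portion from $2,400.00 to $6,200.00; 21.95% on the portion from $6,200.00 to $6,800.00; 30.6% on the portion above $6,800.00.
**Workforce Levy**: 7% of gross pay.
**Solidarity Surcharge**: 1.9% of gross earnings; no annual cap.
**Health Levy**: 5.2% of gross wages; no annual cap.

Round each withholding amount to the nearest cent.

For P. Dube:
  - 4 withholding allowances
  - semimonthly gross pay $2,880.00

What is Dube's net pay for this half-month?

Territorial Income Tax: taxable = $2,880.00 − 4×$560.00 = $640.00
  3.35% × $640.00 = $21.44
Workforce Levy: 7% × $2,880.00 = $201.60
Solidarity Surcharge: 1.9% × $2,880.00 = $54.72
Health Levy: 5.2% × $2,880.00 = $149.76
Total withheld: $21.44 + $201.60 + $54.72 + $149.76 = $427.52
Net pay: $2,880.00 − $427.52 = $2,452.48

$2,452.48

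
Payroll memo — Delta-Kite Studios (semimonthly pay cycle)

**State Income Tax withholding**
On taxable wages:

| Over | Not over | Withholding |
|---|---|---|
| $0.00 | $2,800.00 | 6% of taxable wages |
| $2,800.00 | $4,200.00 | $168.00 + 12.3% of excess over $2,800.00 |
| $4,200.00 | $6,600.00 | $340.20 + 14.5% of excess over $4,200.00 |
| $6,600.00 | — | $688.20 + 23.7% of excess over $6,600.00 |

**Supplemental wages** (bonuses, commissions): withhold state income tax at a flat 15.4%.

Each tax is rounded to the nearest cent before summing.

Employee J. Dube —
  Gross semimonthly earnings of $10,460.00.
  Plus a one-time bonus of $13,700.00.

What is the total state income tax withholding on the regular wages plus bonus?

$3,712.82

State Income Tax: taxable = $10,460.00
  $688.20 + 23.7% × ($10,460.00 − $6,600.00) = $688.20 + 23.7% × $3,860.00 = $1,603.02
Supplemental (15.4% flat on bonus): 15.4% × $13,700.00 = $2,109.80
Total state income tax: $1,603.02 + $2,109.80 = $3,712.82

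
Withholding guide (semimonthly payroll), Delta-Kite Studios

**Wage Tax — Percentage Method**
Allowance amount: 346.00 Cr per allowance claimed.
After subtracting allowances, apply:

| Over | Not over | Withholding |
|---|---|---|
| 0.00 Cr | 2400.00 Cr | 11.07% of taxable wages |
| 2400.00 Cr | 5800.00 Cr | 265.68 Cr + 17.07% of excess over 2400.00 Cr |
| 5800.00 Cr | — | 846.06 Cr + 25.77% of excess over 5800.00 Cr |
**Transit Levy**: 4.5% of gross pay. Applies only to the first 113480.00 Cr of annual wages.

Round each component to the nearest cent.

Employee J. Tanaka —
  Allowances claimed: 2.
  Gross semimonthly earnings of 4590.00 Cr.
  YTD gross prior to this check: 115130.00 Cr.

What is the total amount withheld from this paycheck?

521.39 Cr

Wage Tax: taxable = 4590.00 Cr − 2×346.00 Cr = 3898.00 Cr
  265.68 Cr + 17.07% × (3898.00 Cr − 2400.00 Cr) = 265.68 Cr + 17.07% × 1498.00 Cr = 521.39 Cr
Transit Levy: YTD 115130.00 Cr ≥ cap 113480.00 Cr → 0.00 Cr
Total: 521.39 Cr + 0.00 Cr = 521.39 Cr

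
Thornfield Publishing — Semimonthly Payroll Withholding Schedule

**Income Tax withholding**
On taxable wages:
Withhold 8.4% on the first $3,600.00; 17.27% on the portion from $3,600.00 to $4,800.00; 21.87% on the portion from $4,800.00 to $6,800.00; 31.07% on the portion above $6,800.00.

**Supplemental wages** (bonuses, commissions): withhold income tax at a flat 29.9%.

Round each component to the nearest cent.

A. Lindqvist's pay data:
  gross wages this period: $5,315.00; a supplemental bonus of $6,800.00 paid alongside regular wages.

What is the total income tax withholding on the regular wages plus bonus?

$2,655.47

Income Tax: taxable = $5,315.00
  $509.64 + 21.87% × ($5,315.00 − $4,800.00) = $509.64 + 21.87% × $515.00 = $622.27
Supplemental (29.9% flat on bonus): 29.9% × $6,800.00 = $2,033.20
Total income tax: $622.27 + $2,033.20 = $2,655.47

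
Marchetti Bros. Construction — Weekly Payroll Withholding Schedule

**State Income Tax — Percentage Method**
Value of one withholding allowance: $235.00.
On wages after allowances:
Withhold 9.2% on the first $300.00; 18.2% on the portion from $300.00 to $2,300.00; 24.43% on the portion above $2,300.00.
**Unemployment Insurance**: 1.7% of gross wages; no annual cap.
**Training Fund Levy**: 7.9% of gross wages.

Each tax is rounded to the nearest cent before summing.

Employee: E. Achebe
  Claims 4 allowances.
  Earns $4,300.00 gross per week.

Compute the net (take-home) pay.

State Income Tax: taxable = $4,300.00 − 4×$235.00 = $3,360.00
  $391.60 + 24.43% × ($3,360.00 − $2,300.00) = $391.60 + 24.43% × $1,060.00 = $650.56
Unemployment Insurance: 1.7% × $4,300.00 = $73.10
Training Fund Levy: 7.9% × $4,300.00 = $339.70
Total withheld: $650.56 + $73.10 + $339.70 = $1,063.36
Net pay: $4,300.00 − $1,063.36 = $3,236.64

$3,236.64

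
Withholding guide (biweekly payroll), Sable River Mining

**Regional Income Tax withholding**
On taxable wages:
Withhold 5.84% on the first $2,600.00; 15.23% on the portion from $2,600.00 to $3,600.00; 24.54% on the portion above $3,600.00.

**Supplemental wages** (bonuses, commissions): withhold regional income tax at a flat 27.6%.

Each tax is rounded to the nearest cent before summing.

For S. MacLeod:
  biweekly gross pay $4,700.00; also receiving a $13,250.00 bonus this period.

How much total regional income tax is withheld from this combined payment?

Regional Income Tax: taxable = $4,700.00
  $304.14 + 24.54% × ($4,700.00 − $3,600.00) = $304.14 + 24.54% × $1,100.00 = $574.08
Supplemental (27.6% flat on bonus): 27.6% × $13,250.00 = $3,657.00
Total regional income tax: $574.08 + $3,657.00 = $4,231.08

$4,231.08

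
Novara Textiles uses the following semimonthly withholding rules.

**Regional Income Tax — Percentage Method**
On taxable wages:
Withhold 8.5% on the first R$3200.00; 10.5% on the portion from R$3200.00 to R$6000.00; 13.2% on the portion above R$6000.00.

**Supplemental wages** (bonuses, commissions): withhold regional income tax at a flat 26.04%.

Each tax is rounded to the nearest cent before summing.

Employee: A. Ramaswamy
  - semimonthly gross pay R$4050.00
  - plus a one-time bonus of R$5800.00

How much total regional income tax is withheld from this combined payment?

R$1871.57

Regional Income Tax: taxable = R$4050.00
  R$272.00 + 10.5% × (R$4050.00 − R$3200.00) = R$272.00 + 10.5% × R$850.00 = R$361.25
Supplemental (26.04% flat on bonus): 26.04% × R$5800.00 = R$1510.32
Total regional income tax: R$361.25 + R$1510.32 = R$1871.57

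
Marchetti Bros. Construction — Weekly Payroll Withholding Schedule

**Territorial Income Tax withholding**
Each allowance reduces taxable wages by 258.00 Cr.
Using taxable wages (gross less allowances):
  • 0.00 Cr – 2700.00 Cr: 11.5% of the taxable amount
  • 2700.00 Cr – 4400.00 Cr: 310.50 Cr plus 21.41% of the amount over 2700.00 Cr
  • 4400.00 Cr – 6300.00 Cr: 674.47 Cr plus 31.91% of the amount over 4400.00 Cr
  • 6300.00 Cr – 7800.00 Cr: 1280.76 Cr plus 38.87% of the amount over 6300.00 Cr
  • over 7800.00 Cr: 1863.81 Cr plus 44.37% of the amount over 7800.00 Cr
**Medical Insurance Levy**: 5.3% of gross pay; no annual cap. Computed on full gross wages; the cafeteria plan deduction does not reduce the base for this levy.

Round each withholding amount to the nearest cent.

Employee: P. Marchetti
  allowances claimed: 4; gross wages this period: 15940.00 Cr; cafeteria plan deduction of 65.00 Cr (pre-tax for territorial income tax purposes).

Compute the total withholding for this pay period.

5833.61 Cr

Territorial Income Tax: taxable = 15940.00 Cr − 65.00 Cr − 4×258.00 Cr = 14843.00 Cr
  1863.81 Cr + 44.37% × (14843.00 Cr − 7800.00 Cr) = 1863.81 Cr + 44.37% × 7043.00 Cr = 4988.79 Cr
Medical Insurance Levy: 5.3% × 15940.00 Cr = 844.82 Cr
Total: 4988.79 Cr + 844.82 Cr = 5833.61 Cr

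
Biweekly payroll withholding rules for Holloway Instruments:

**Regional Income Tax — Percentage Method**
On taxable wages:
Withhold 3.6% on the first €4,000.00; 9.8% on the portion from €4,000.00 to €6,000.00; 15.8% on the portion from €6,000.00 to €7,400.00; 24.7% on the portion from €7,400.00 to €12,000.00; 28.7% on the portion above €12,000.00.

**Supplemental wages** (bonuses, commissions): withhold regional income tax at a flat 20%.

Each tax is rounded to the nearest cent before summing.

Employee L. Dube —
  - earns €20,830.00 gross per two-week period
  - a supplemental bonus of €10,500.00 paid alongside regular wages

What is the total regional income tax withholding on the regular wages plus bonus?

Regional Income Tax: taxable = €20,830.00
  €1,697.40 + 28.7% × (€20,830.00 − €12,000.00) = €1,697.40 + 28.7% × €8,830.00 = €4,231.61
Supplemental (20% flat on bonus): 20% × €10,500.00 = €2,100.00
Total regional income tax: €4,231.61 + €2,100.00 = €6,331.61

€6,331.61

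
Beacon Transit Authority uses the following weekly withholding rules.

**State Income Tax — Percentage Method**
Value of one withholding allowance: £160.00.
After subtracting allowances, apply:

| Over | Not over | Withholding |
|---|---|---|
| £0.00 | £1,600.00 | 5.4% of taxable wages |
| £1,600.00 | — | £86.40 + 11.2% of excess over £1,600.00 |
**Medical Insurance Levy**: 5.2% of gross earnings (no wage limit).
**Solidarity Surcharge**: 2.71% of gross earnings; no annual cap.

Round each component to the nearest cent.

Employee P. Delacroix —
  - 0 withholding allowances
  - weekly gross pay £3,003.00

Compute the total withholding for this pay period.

State Income Tax: taxable = £3,003.00
  £86.40 + 11.2% × (£3,003.00 − £1,600.00) = £86.40 + 11.2% × £1,403.00 = £243.54
Medical Insurance Levy: 5.2% × £3,003.00 = £156.16
Solidarity Surcharge: 2.71% × £3,003.00 = £81.38
Total: £243.54 + £156.16 + £81.38 = £481.08

£481.08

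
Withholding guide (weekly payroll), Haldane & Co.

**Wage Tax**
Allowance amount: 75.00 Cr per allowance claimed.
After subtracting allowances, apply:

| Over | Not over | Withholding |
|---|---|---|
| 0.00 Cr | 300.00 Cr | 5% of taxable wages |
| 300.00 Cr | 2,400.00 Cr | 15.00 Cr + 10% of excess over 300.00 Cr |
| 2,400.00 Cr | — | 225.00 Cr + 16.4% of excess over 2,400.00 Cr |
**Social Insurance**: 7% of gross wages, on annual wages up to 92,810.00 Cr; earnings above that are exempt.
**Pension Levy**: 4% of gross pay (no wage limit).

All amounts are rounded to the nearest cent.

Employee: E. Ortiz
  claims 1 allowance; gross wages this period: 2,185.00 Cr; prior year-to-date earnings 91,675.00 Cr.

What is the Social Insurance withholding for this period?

Social Insurance: cap 92,810.00 Cr − YTD 91,675.00 Cr = 1,135.00 Cr subject; 7% × 1,135.00 Cr = 79.45 Cr

79.45 Cr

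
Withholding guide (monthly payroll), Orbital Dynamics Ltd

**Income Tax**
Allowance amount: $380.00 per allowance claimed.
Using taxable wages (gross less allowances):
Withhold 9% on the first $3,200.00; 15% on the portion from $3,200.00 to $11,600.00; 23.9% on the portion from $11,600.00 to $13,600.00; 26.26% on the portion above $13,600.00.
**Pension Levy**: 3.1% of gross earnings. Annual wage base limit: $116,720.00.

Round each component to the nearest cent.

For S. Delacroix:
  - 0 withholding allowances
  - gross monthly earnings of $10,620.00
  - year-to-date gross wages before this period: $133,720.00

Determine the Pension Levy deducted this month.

Pension Levy: YTD $133,720.00 ≥ cap $116,720.00 → $0.00

$0.00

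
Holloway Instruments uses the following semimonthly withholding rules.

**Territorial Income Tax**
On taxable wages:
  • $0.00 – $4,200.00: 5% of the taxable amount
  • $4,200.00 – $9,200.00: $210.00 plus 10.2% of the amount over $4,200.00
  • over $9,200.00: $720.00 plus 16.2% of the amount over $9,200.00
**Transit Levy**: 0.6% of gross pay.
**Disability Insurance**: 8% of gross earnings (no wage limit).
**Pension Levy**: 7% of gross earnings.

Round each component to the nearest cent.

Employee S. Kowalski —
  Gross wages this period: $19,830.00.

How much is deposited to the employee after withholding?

Territorial Income Tax: taxable = $19,830.00
  $720.00 + 16.2% × ($19,830.00 − $9,200.00) = $720.00 + 16.2% × $10,630.00 = $2,442.06
Transit Levy: 0.6% × $19,830.00 = $118.98
Disability Insurance: 8% × $19,830.00 = $1,586.40
Pension Levy: 7% × $19,830.00 = $1,388.10
Total withheld: $2,442.06 + $118.98 + $1,586.40 + $1,388.10 = $5,535.54
Net pay: $19,830.00 − $5,535.54 = $14,294.46

$14,294.46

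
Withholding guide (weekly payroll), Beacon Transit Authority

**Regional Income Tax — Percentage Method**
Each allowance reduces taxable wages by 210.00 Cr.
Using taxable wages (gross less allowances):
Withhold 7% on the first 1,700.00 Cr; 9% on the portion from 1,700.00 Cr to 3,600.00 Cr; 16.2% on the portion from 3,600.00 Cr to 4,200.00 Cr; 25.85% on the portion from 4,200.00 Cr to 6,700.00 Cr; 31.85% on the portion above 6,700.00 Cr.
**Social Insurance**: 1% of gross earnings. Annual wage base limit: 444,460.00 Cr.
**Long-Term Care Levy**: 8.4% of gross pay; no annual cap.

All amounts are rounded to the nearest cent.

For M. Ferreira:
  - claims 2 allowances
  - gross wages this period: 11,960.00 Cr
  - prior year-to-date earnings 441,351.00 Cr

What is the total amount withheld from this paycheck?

Regional Income Tax: taxable = 11,960.00 Cr − 2×210.00 Cr = 11,540.00 Cr
  1,033.45 Cr + 31.85% × (11,540.00 Cr − 6,700.00 Cr) = 1,033.45 Cr + 31.85% × 4,840.00 Cr = 2,574.99 Cr
Social Insurance: cap 444,460.00 Cr − YTD 441,351.00 Cr = 3,109.00 Cr subject; 1% × 3,109.00 Cr = 31.09 Cr
Long-Term Care Levy: 8.4% × 11,960.00 Cr = 1,004.64 Cr
Total: 2,574.99 Cr + 31.09 Cr + 1,004.64 Cr = 3,610.72 Cr

3,610.72 Cr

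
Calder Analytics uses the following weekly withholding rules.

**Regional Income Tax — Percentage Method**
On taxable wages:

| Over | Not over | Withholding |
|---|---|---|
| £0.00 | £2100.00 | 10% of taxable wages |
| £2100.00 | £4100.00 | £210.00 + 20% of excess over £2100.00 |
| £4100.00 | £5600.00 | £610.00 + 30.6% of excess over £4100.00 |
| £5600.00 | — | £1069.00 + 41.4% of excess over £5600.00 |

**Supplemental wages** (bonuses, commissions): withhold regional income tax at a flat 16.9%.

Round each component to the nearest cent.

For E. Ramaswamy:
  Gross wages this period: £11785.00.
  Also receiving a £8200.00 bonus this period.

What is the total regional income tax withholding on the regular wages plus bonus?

£5015.39

Regional Income Tax: taxable = £11785.00
  £1069.00 + 41.4% × (£11785.00 − £5600.00) = £1069.00 + 41.4% × £6185.00 = £3629.59
Supplemental (16.9% flat on bonus): 16.9% × £8200.00 = £1385.80
Total regional income tax: £3629.59 + £1385.80 = £5015.39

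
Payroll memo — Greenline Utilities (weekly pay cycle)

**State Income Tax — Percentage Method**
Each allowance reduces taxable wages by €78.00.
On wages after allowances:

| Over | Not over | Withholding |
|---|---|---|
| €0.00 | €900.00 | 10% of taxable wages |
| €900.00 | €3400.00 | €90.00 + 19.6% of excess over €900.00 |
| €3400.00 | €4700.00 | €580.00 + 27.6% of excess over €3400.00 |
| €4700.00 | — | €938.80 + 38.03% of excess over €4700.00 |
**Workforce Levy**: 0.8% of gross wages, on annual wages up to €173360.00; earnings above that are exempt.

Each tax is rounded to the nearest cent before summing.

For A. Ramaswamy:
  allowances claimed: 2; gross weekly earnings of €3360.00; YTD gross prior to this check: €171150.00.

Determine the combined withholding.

State Income Tax: taxable = €3360.00 − 2×€78.00 = €3204.00
  €90.00 + 19.6% × (€3204.00 − €900.00) = €90.00 + 19.6% × €2304.00 = €541.58
Workforce Levy: cap €173360.00 − YTD €171150.00 = €2210.00 subject; 0.8% × €2210.00 = €17.68
Total: €541.58 + €17.68 = €559.26

€559.26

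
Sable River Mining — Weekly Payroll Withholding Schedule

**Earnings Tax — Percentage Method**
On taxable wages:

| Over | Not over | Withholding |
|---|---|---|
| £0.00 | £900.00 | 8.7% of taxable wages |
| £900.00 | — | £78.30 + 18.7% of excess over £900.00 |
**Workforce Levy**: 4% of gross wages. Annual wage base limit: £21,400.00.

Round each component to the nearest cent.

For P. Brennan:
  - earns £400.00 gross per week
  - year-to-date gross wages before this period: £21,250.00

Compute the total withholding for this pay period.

£40.80

Earnings Tax: taxable = £400.00
  8.7% × £400.00 = £34.80
Workforce Levy: cap £21,400.00 − YTD £21,250.00 = £150.00 subject; 4% × £150.00 = £6.00
Total: £34.80 + £6.00 = £40.80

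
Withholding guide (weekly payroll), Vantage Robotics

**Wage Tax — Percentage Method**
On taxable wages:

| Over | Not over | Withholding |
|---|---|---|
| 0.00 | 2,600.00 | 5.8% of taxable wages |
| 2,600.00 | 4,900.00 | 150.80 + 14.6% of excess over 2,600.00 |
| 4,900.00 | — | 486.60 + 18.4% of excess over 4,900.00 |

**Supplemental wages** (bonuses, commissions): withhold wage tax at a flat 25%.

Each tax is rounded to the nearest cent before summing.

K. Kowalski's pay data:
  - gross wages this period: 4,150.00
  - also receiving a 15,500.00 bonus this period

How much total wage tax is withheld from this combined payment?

4,252.10

Wage Tax: taxable = 4,150.00
  150.80 + 14.6% × (4,150.00 − 2,600.00) = 150.80 + 14.6% × 1,550.00 = 377.10
Supplemental (25% flat on bonus): 25% × 15,500.00 = 3,875.00
Total wage tax: 377.10 + 3,875.00 = 4,252.10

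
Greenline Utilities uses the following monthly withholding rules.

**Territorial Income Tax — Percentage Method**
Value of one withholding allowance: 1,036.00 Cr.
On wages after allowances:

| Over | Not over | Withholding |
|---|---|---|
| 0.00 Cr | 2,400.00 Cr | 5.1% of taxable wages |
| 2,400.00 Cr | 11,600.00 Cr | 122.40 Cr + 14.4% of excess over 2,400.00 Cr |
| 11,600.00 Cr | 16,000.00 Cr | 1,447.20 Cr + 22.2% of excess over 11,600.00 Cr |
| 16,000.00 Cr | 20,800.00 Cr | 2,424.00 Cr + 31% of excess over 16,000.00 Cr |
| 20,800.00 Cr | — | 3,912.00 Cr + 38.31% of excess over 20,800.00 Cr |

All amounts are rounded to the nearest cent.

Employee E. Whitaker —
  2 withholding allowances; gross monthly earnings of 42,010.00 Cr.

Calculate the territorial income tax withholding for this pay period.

Territorial Income Tax: taxable = 42,010.00 Cr − 2×1,036.00 Cr = 39,938.00 Cr
  3,912.00 Cr + 38.31% × (39,938.00 Cr − 20,800.00 Cr) = 3,912.00 Cr + 38.31% × 19,138.00 Cr = 11,243.77 Cr

11,243.77 Cr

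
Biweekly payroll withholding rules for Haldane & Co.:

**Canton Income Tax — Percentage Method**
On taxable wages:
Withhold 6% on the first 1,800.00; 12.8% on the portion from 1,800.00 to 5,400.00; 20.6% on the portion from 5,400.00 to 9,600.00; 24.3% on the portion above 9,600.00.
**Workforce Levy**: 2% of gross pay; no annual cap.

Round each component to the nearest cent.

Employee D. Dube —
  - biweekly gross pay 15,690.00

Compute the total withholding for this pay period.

3,227.67

Canton Income Tax: taxable = 15,690.00
  1,434.00 + 24.3% × (15,690.00 − 9,600.00) = 1,434.00 + 24.3% × 6,090.00 = 2,913.87
Workforce Levy: 2% × 15,690.00 = 313.80
Total: 2,913.87 + 313.80 = 3,227.67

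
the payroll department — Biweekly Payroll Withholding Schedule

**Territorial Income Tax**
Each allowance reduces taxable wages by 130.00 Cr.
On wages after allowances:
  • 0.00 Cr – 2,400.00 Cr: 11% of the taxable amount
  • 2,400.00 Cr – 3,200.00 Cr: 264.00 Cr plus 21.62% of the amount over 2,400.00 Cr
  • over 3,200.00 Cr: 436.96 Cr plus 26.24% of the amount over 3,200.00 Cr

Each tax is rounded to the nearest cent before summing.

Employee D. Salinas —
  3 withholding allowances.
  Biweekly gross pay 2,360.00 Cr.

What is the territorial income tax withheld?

216.70 Cr

Territorial Income Tax: taxable = 2,360.00 Cr − 3×130.00 Cr = 1,970.00 Cr
  11% × 1,970.00 Cr = 216.70 Cr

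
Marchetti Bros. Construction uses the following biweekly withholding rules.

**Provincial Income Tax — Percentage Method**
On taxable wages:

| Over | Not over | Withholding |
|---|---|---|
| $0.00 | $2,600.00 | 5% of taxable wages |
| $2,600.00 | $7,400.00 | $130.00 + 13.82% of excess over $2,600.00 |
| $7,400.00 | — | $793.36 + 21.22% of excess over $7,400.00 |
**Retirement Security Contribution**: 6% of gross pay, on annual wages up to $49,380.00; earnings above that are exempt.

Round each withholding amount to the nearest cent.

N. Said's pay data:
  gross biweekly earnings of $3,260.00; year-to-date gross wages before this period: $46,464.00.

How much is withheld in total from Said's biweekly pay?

$396.17

Provincial Income Tax: taxable = $3,260.00
  $130.00 + 13.82% × ($3,260.00 − $2,600.00) = $130.00 + 13.82% × $660.00 = $221.21
Retirement Security Contribution: cap $49,380.00 − YTD $46,464.00 = $2,916.00 subject; 6% × $2,916.00 = $174.96
Total: $221.21 + $174.96 = $396.17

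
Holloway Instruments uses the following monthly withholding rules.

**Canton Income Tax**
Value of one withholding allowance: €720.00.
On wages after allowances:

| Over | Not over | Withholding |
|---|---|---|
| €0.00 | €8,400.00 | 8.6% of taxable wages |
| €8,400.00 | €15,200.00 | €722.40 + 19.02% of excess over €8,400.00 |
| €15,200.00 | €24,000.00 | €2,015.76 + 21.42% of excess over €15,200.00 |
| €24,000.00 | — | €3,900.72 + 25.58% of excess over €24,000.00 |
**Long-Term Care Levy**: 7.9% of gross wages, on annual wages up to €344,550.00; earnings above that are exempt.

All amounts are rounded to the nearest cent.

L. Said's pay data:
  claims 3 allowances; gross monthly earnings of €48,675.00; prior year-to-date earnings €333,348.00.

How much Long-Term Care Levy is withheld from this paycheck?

Long-Term Care Levy: cap €344,550.00 − YTD €333,348.00 = €11,202.00 subject; 7.9% × €11,202.00 = €884.96

€884.96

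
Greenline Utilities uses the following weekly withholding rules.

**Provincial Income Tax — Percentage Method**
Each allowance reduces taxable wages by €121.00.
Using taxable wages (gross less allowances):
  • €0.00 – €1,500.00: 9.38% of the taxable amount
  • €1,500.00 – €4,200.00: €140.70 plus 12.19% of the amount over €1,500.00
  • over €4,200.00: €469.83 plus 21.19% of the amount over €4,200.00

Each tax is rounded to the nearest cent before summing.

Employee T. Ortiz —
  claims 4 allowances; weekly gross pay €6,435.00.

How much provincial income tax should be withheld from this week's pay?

€840.87

Provincial Income Tax: taxable = €6,435.00 − 4×€121.00 = €5,951.00
  €469.83 + 21.19% × (€5,951.00 − €4,200.00) = €469.83 + 21.19% × €1,751.00 = €840.87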